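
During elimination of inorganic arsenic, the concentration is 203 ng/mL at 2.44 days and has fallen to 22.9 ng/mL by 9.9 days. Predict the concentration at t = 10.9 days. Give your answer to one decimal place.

Over Δt = 9.9 − 2.44 = 7.46 days, the level fell by a factor of 203/22.9 ≈ 8.8646.
n = log₂(8.8646) ≈ 3.1481 half-lives, so t½ = 7.46/3.1481 ≈ 2.3697 days.
From t = 9.9 to t = 10.9: 22.9 × (1/2)^((10.9−9.9)/2.3697) ≈ 17.092 ng/mL.

17.1 ng/mL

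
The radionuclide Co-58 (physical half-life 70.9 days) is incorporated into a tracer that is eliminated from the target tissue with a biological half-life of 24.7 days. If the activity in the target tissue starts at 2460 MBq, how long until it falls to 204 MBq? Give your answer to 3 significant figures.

65.8 days

1/t_eff = 1/t_phys + 1/t_biol = 1/70.9 + 1/24.7 = 0.05459 per day.
t_eff = 70.9 × 24.7 / (70.9 + 24.7) ≈ 18.318 days.
n = log₂(2460/204) ≈ 3.592; t = 3.592 × 18.318 ≈ 65.8 days.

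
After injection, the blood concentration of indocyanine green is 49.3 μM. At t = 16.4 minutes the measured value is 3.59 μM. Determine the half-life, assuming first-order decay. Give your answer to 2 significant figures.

4.3 minutes

A/A₀ = 3.59/49.3 ≈ 0.072819.
n = log₂(13.733) ≈ 3.7795 half-lives elapsed in 16.4 minutes.
t½ = 16.4/3.7795 ≈ 4.3392 minutes.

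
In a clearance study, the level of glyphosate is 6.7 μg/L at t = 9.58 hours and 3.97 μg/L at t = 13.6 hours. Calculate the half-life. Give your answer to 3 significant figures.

5.32 hours

Over Δt = 13.6 − 9.58 = 4.02 hours, the level fell by a factor of 6.7/3.97 ≈ 1.6877.
n = log₂(1.6877) ≈ 0.75502 half-lives, so t½ = 4.02/0.75502 ≈ 5.3243 hours.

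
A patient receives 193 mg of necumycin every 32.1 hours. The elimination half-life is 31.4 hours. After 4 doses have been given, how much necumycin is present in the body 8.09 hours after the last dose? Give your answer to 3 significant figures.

The 4 doses were given 104.39, 72.29, 40.19, 8.09 hours ago.
Total = 193·(1/2)^(104.39/31.4) + 193·(1/2)^(72.29/31.4) + 193·(1/2)^(40.19/31.4) + 193·(1/2)^(8.09/31.4)
      = 19.265 + 39.131 + 79.48 + 161.44 ≈ 299.31 mg.

299 mg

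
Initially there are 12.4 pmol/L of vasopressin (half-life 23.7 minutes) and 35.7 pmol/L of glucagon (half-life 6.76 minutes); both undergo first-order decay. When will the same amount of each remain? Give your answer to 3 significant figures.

14.4 minutes

Set 12.4·(1/2)^(t/23.7) = 35.7·(1/2)^(t/6.76).
Taking log₂: log₂(12.4/35.7) = t·(1/23.7 − 1/6.76).
log₂(0.34734) = -1.5256; 1/23.7 − 1/6.76 = -0.10573.
t = -1.5256 / -0.10573 ≈ 14.428 minutes.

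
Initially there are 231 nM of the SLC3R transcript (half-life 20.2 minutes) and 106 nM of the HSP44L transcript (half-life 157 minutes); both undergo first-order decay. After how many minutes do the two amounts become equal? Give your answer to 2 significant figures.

Set 231·(1/2)^(t/20.2) = 106·(1/2)^(t/157).
Taking log₂: log₂(231/106) = t·(1/20.2 − 1/157).
log₂(2.1792) = 1.1238; 1/20.2 − 1/157 = 0.043136.
t = 1.1238 / 0.043136 ≈ 26.053 minutes.

26 minutes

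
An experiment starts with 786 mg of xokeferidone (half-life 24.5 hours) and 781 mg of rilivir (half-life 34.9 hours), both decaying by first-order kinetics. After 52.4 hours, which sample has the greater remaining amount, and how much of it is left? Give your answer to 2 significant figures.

xokeferidone: 786 × (1/2)^2.1388 ≈ 178.48 mg.
rilivir: 781 × (1/2)^1.5014 ≈ 275.85 mg.
Rilivir has more remaining, at ≈ 275.85 mg.

rilivir, 280 mg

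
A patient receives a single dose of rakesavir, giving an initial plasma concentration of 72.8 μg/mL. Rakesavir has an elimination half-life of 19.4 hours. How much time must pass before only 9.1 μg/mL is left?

9.1/72.8 = 1/8, so 3 half-lives have elapsed.
t = 3 × 19.4 = 58.2 hours.

58.2 hours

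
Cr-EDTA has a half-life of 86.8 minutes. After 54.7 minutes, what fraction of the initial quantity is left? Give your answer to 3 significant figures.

n = 54.7/86.8 ≈ 0.63018 half-lives.
Fraction remaining = (1/2)^0.63018 ≈ 0.64609.

0.646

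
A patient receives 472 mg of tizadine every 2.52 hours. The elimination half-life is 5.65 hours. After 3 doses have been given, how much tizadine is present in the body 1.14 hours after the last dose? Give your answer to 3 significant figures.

The 3 doses were given 6.18, 3.66, 1.14 hours ago.
Total = 472·(1/2)^(6.18/5.65) + 472·(1/2)^(3.66/5.65) + 472·(1/2)^(1.14/5.65)
      = 221.14 + 301.26 + 410.4 ≈ 932.8 mg.

933 mg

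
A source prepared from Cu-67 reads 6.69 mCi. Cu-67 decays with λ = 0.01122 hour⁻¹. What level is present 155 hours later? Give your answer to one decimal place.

1.2 mCi

t½ = ln 2 / λ = 0.69315 / 0.01122 ≈ 61.778 hours.
Number of half-lives: n = 155/61.778 ≈ 2.509.
Remaining = 6.69 × (1/2)^2.509 = 6.69 × 0.17568 ≈ 1.1753 mCi.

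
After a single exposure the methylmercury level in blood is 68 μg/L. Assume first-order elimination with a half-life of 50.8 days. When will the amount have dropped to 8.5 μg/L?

8.5/68 = 1/8, so 3 half-lives have elapsed.
t = 3 × 50.8 = 152.4 days.

152.4 days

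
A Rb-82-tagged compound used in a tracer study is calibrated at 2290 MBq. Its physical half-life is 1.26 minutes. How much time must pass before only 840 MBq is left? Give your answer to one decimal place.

Fraction remaining = 840/2290 ≈ 0.36681.
n = log₂(2290/840) = ln(2.7262)/ln 2 ≈ 1.4469 half-lives.
t = n × t½ = 1.4469 × 1.26 ≈ 1.8231 minutes.

1.8 minutes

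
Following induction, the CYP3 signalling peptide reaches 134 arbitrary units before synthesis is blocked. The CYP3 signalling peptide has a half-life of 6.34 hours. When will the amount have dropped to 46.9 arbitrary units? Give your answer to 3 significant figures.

Fraction remaining = 46.9/134 ≈ 0.35.
n = log₂(134/46.9) = ln(2.8571)/ln 2 ≈ 1.5146 half-lives.
t = n × t½ = 1.5146 × 6.34 ≈ 9.6024 hours.

9.60 hours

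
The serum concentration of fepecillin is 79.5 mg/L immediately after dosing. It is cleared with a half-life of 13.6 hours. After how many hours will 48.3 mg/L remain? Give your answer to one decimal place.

9.8 hours

Fraction remaining = 48.3/79.5 ≈ 0.60755.
n = log₂(79.5/48.3) = ln(1.646)/ln 2 ≈ 0.71893 half-lives.
t = n × t½ = 0.71893 × 13.6 ≈ 9.7775 hours.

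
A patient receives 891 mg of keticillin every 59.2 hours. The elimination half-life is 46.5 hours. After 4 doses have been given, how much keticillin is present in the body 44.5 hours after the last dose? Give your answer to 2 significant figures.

760 mg

The 4 doses were given 222.1, 162.9, 103.7, 44.5 hours ago.
Total = 891·(1/2)^(222.1/46.5) + 891·(1/2)^(162.9/46.5) + 891·(1/2)^(103.7/46.5) + 891·(1/2)^(44.5/46.5)
      = 32.513 + 78.578 + 189.91 + 458.98 ≈ 759.98 mg.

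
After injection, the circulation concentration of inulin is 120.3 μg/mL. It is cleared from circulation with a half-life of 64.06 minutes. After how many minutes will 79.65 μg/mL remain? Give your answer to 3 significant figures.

Fraction remaining = 79.65/120.3 ≈ 0.66209.
n = log₂(120.3/79.65) = ln(1.5104)/ln 2 ≈ 0.59489 half-lives.
t = n × t½ = 0.59489 × 64.06 ≈ 38.109 minutes.

38.1 minutes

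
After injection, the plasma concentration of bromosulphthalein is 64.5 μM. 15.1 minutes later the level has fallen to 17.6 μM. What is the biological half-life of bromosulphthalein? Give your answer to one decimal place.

A/A₀ = 17.6/64.5 ≈ 0.27287.
n = log₂(3.6648) ≈ 1.8737 half-lives elapsed in 15.1 minutes.
t½ = 15.1/1.8737 ≈ 8.0588 minutes.

8.1 minutes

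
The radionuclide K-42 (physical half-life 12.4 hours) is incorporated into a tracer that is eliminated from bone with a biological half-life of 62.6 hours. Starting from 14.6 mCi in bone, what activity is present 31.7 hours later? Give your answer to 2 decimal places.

1.75 mCi

1/t_eff = 1/t_phys + 1/t_biol = 1/12.4 + 1/62.6 = 0.09662 per hour.
t_eff = 12.4 × 62.6 / (12.4 + 62.6) ≈ 10.35 hours.
Remaining = 14.6 × (1/2)^(31.7/10.35) = 14.6 × (1/2)^3.0628 ≈ 1.7472 mCi.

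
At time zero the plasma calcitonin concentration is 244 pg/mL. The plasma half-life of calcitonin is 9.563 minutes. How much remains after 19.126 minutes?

Elapsed time is 2 half-lives (19.126/9.563).
Each half-life halves the amount: 244 × (1/2)^2 = 244/4 = 61 pg/mL.

61 pg/mL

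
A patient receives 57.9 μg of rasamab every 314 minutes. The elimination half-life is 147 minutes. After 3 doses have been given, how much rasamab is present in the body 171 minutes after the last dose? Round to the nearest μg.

The 3 doses were given 799, 485, 171 minutes ago.
Total = 57.9·(1/2)^(799/147) + 57.9·(1/2)^(485/147) + 57.9·(1/2)^(171/147)
      = 1.338 + 5.8814 + 25.852 ≈ 33.072 μg.

33 μg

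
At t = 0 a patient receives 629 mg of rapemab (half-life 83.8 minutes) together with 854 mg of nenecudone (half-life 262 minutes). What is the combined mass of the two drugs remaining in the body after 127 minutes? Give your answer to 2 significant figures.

rapemab: 629 × (1/2)^(127/83.8) = 629 × (1/2)^1.5155 ≈ 220.01 mg.
nenecudone: 854 × (1/2)^(127/262) = 854 × (1/2)^0.48473 ≈ 610.29 mg.
Total = 220.01 + 610.29 ≈ 830.3 mg.

830 mg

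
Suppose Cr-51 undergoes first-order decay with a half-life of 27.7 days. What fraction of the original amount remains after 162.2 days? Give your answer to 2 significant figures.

n = 162.2/27.7 ≈ 5.8556 half-lives.
Fraction remaining = (1/2)^5.8556 ≈ 0.01727.

0.017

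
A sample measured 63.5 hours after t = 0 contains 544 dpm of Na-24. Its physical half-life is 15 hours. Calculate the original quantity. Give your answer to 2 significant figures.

10000 dpm

Number of half-lives elapsed: n = 63.5/15 ≈ 4.2333.
A₀ = A × 2^n = 544 × 2^4.2333 = 544 × 18.809 ≈ 10232 dpm.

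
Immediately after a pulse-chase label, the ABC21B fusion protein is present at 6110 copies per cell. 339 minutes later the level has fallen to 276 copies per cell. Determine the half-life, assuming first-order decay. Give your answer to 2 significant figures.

76 minutes

A/A₀ = 276/6110 ≈ 0.045172.
n = log₂(22.138) ≈ 4.4684 half-lives elapsed in 339 minutes.
t½ = 339/4.4684 ≈ 75.866 minutes.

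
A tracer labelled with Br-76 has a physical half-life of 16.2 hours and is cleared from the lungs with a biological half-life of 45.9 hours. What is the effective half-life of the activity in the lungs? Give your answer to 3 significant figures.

12.0 hours

1/t_eff = 1/t_phys + 1/t_biol = 1/16.2 + 1/45.9 = 0.083515 per hour.
t_eff = 16.2 × 45.9 / (16.2 + 45.9) ≈ 11.974 hours.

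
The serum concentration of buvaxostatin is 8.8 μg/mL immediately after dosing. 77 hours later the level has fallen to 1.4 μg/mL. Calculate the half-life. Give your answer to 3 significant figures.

29.0 hours

A/A₀ = 1.4/8.8 ≈ 0.15909.
n = log₂(6.2857) ≈ 2.6521 half-lives elapsed in 77 hours.
t½ = 77/2.6521 ≈ 29.034 hours.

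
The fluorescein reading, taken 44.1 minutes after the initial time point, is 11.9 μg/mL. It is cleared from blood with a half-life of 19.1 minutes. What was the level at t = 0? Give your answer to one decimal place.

Number of half-lives elapsed: n = 44.1/19.1 ≈ 2.3089.
A₀ = A × 2^n = 11.9 × 2^2.3089 = 11.9 × 4.9551 ≈ 58.965 μg/mL.

59.0 μg/mL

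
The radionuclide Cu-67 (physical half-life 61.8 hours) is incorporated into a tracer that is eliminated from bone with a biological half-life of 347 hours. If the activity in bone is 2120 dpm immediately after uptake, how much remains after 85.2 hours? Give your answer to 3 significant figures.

1/t_eff = 1/t_phys + 1/t_biol = 1/61.8 + 1/347 = 0.019063 per hour.
t_eff = 61.8 × 347 / (61.8 + 347) ≈ 52.457 hours.
Remaining = 2120 × (1/2)^(85.2/52.457) = 2120 × (1/2)^1.6242 ≈ 687.72 dpm.

688 dpm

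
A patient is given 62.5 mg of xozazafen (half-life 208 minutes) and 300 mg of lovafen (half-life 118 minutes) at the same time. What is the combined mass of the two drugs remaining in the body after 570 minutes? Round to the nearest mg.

xozazafen: 62.5 × (1/2)^(570/208) = 62.5 × (1/2)^2.7404 ≈ 9.3528 mg.
lovafen: 300 × (1/2)^(570/118) = 300 × (1/2)^4.8305 ≈ 10.544 mg.
Total = 9.3528 + 10.544 ≈ 19.897 mg.

20 mg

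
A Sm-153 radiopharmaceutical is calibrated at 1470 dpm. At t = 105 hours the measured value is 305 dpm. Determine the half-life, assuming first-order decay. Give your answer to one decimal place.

A/A₀ = 305/1470 ≈ 0.20748.
n = log₂(4.8197) ≈ 2.2689 half-lives elapsed in 105 hours.
t½ = 105/2.2689 ≈ 46.277 hours.

46.3 hours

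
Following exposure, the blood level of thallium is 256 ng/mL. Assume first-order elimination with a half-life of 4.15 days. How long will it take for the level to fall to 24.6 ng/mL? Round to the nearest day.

Fraction remaining = 24.6/256 ≈ 0.096094.
n = log₂(256/24.6) = ln(10.407)/ln 2 ≈ 3.3794 half-lives.
t = n × t½ = 3.3794 × 4.15 ≈ 14.025 days.

14 days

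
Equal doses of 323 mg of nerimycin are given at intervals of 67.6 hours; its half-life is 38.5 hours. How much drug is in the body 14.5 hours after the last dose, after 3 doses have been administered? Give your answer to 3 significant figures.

344 mg

The 3 doses were given 149.7, 82.1, 14.5 hours ago.
Total = 323·(1/2)^(149.7/38.5) + 323·(1/2)^(82.1/38.5) + 323·(1/2)^(14.5/38.5)
      = 21.812 + 73.666 + 248.79 ≈ 344.27 mg.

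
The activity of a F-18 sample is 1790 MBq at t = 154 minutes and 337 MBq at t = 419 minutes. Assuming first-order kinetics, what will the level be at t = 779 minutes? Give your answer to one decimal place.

Over Δt = 419 − 154 = 265 minutes, the level fell by a factor of 1790/337 ≈ 5.3116.
n = log₂(5.3116) ≈ 2.4091 half-lives, so t½ = 265/2.4091 ≈ 110 minutes.
From t = 419 to t = 779: 337 × (1/2)^((779−419)/110) ≈ 34.868 MBq.

34.9 MBq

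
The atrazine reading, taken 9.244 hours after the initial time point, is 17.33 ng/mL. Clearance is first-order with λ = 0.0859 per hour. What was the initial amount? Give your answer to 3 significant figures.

t½ = ln 2 / λ = 0.69315 / 0.0859 ≈ 8.0692 hours.
Number of half-lives elapsed: n = 9.244/8.0692 ≈ 1.1456.
A₀ = A × 2^n = 17.33 × 2^1.1456 = 17.33 × 2.2124 ≈ 38.34 ng/mL.

38.3 ng/mL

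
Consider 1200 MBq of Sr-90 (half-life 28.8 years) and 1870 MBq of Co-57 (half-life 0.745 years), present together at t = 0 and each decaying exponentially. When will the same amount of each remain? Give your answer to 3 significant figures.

Set 1200·(1/2)^(t/28.8) = 1870·(1/2)^(t/0.745).
Taking log₂: log₂(1200/1870) = t·(1/28.8 − 1/0.745).
log₂(0.64171) = -0.64; 1/28.8 − 1/0.745 = -1.3076.
t = -0.64 / -1.3076 ≈ 0.48946 years.

0.489 years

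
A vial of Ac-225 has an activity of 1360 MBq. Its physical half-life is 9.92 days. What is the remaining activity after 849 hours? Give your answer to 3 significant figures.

115 MBq

Convert the elapsed time: 849 hours = 35.375 days.
Number of half-lives: n = 35.375/9.92 ≈ 3.566.
Remaining = 1360 × (1/2)^3.566 = 1360 × 0.084434 ≈ 114.83 MBq.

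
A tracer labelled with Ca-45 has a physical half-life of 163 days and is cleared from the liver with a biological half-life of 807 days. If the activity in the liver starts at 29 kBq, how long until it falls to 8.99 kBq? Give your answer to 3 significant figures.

1/t_eff = 1/t_phys + 1/t_biol = 1/163 + 1/807 = 0.0073741 per day.
t_eff = 163 × 807 / (163 + 807) ≈ 135.61 days.
n = log₂(29/8.99) ≈ 1.6897; t = 1.6897 × 135.61 ≈ 229.13 days.

229 days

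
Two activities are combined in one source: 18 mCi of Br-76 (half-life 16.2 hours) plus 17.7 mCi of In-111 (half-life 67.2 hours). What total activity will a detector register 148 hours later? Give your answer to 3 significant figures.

3.88 mCi

Br-76: 18 × (1/2)^(148/16.2) = 18 × (1/2)^9.1358 ≈ 0.031998 mCi.
In-111: 17.7 × (1/2)^(148/67.2) = 17.7 × (1/2)^2.2024 ≈ 3.8458 mCi.
Total = 0.031998 + 3.8458 ≈ 3.8778 mCi.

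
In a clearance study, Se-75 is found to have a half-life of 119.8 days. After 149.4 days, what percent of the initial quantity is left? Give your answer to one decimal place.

n = 149.4/119.8 ≈ 1.2471 half-lives.
Fraction remaining = (1/2)^1.2471 ≈ 0.4213, i.e. 42.13%.

42.1%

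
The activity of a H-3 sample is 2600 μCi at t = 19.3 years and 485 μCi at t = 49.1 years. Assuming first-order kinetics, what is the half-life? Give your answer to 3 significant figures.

12.3 years

Over Δt = 49.1 − 19.3 = 29.8 years, the level fell by a factor of 2600/485 ≈ 5.3608.
n = log₂(5.3608) ≈ 2.4225 half-lives, so t½ = 29.8/2.4225 ≈ 12.302 years.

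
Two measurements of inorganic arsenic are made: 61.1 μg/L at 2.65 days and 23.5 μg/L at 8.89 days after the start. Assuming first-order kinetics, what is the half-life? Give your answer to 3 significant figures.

4.53 days

Over Δt = 8.89 − 2.65 = 6.24 days, the level fell by a factor of 61.1/23.5 ≈ 2.6.
n = log₂(2.6) ≈ 1.3785 half-lives, so t½ = 6.24/1.3785 ≈ 4.5266 days.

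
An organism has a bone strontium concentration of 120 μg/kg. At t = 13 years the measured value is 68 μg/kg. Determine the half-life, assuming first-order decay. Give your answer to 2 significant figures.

A/A₀ = 68/120 ≈ 0.56667.
n = log₂(1.7647) ≈ 0.81943 half-lives elapsed in 13 years.
t½ = 13/0.81943 ≈ 15.865 years.

16 years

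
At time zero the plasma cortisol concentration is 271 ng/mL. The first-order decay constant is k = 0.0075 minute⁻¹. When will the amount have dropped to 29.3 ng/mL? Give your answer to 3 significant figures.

t½ = ln 2 / k = 0.69315 / 0.0075 ≈ 92.42 minutes.
Fraction remaining = 29.3/271 ≈ 0.10812.
n = log₂(271/29.3) = ln(9.2491)/ln 2 ≈ 3.2093 half-lives.
t = n × t½ = 3.2093 × 92.42 ≈ 296.6 minutes.

297 minutes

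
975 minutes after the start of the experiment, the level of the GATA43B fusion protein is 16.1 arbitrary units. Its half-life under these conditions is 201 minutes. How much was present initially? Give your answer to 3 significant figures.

465 arbitrary units

Number of half-lives elapsed: n = 975/201 ≈ 4.8507.
A₀ = A × 2^n = 16.1 × 2^4.8507 = 16.1 × 28.855 ≈ 464.56 arbitrary units.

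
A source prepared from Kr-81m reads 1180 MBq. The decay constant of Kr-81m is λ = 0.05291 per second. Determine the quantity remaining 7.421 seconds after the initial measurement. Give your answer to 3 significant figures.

797 MBq

t½ = ln 2 / λ = 0.69315 / 0.05291 ≈ 13.1 seconds.
Number of half-lives: n = 7.421/13.1 ≈ 0.56647.
Remaining = 1180 × (1/2)^0.56647 = 1180 × 0.67527 ≈ 796.82 MBq.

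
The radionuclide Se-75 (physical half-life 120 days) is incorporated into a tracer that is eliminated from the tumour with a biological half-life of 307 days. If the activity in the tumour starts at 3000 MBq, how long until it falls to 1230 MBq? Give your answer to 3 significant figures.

111 days

1/t_eff = 1/t_phys + 1/t_biol = 1/120 + 1/307 = 0.011591 per day.
t_eff = 120 × 307 / (120 + 307) ≈ 86.276 days.
n = log₂(3000/1230) ≈ 1.2863; t = 1.2863 × 86.276 ≈ 110.98 days.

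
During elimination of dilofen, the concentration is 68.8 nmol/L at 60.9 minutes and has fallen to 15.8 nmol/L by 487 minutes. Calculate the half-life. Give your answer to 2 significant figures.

200 minutes

Over Δt = 487 − 60.9 = 426.1 minutes, the level fell by a factor of 68.8/15.8 ≈ 4.3544.
n = log₂(4.3544) ≈ 2.1225 half-lives, so t½ = 426.1/2.1225 ≈ 200.76 minutes.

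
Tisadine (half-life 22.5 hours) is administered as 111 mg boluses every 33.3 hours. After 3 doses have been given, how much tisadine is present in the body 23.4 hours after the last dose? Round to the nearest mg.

The 3 doses were given 90, 56.7, 23.4 hours ago.
Total = 111·(1/2)^(90/22.5) + 111·(1/2)^(56.7/22.5) + 111·(1/2)^(23.4/22.5)
      = 6.9375 + 19.352 + 53.982 ≈ 80.272 mg.

80 mg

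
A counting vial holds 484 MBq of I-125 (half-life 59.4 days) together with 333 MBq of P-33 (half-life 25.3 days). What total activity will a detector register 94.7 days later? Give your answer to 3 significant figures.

185 MBq

I-125: 484 × (1/2)^(94.7/59.4) = 484 × (1/2)^1.5943 ≈ 160.3 MBq.
P-33: 333 × (1/2)^(94.7/25.3) = 333 × (1/2)^3.7431 ≈ 24.869 MBq.
Total = 160.3 + 24.869 ≈ 185.16 MBq.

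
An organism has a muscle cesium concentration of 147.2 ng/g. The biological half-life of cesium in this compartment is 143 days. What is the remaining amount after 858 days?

2.3 ng/g

Elapsed time is 6 half-lives (858/143).
Each half-life halves the amount: 147.2 × (1/2)^6 = 147.2/64 = 2.3 ng/g.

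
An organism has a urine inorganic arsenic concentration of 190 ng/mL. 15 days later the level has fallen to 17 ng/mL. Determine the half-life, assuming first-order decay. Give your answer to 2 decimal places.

4.31 days

A/A₀ = 17/190 ≈ 0.089474.
n = log₂(11.176) ≈ 3.4824 half-lives elapsed in 15 days.
t½ = 15/3.4824 ≈ 4.3074 days.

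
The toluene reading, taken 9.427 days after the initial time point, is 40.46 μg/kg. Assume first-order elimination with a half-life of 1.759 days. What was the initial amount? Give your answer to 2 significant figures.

1700 μg/kg

Number of half-lives elapsed: n = 9.427/1.759 ≈ 5.3593.
A₀ = A × 2^n = 40.46 × 2^5.3593 = 40.46 × 41.05 ≈ 1660.9 μg/kg.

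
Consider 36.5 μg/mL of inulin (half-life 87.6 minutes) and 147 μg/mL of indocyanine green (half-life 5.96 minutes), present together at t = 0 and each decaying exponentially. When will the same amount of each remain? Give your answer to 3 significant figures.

12.9 minutes

Set 36.5·(1/2)^(t/87.6) = 147·(1/2)^(t/5.96).
Taking log₂: log₂(36.5/147) = t·(1/87.6 − 1/5.96).
log₂(0.2483) = -2.0098; 1/87.6 − 1/5.96 = -0.15637.
t = -2.0098 / -0.15637 ≈ 12.853 minutes.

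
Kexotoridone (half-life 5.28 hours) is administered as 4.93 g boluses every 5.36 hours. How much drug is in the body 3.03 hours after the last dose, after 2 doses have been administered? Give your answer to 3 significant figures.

4.95 g

The 2 doses were given 8.39, 3.03 hours ago.
Total = 4.93·(1/2)^(8.39/5.28) + 4.93·(1/2)^(3.03/5.28)
      = 1.6387 + 3.312 ≈ 4.9508 g.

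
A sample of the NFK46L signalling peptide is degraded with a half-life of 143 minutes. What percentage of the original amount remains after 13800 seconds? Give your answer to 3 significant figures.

32.8%

13800 seconds = 230 minutes.
n = 230/143 ≈ 1.6084 half-lives.
Fraction remaining = (1/2)^1.6084 ≈ 0.32796, i.e. 32.796%.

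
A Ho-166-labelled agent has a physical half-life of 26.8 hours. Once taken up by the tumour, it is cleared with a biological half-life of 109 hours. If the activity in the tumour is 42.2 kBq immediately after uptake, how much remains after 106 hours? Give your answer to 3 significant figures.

1.39 kBq

1/t_eff = 1/t_phys + 1/t_biol = 1/26.8 + 1/109 = 0.046488 per hour.
t_eff = 26.8 × 109 / (26.8 + 109) ≈ 21.511 hours.
Remaining = 42.2 × (1/2)^(106/21.511) = 42.2 × (1/2)^4.9277 ≈ 1.3865 kBq.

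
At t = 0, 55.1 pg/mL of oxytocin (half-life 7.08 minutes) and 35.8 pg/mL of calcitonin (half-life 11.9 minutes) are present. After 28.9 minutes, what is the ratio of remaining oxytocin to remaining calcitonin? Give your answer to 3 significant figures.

oxytocin: 55.1 × (1/2)^(28.9/7.08) = 55.1 × (1/2)^4.0819 ≈ 3.2537 pg/mL.
calcitonin: 35.8 × (1/2)^(28.9/11.9) = 35.8 × (1/2)^2.4286 ≈ 6.6498 pg/mL.
Ratio ≈ 3.2537 / 6.6498 ≈ 0.48928.

0.489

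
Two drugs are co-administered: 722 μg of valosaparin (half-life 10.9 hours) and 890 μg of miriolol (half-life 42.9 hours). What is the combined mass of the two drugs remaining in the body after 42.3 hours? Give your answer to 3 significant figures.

498 μg

valosaparin: 722 × (1/2)^(42.3/10.9) = 722 × (1/2)^3.8807 ≈ 49.014 μg.
miriolol: 890 × (1/2)^(42.3/42.9) = 890 × (1/2)^0.98601 ≈ 449.33 μg.
Total = 49.014 + 449.33 ≈ 498.35 μg.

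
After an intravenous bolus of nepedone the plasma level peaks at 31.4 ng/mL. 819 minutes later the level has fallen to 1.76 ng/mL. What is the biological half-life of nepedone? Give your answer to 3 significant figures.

A/A₀ = 1.76/31.4 ≈ 0.056051.
n = log₂(17.841) ≈ 4.1571 half-lives elapsed in 819 minutes.
t½ = 819/4.1571 ≈ 197.01 minutes.

197 minutes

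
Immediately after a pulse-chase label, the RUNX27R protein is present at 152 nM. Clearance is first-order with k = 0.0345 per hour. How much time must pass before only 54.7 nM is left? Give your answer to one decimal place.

t½ = ln 2 / k = 0.69315 / 0.0345 ≈ 20.091 hours.
Fraction remaining = 54.7/152 ≈ 0.35987.
n = log₂(152/54.7) = ln(2.7788)/ln 2 ≈ 1.4745 half-lives.
t = n × t½ = 1.4745 × 20.091 ≈ 29.624 hours.

29.6 hours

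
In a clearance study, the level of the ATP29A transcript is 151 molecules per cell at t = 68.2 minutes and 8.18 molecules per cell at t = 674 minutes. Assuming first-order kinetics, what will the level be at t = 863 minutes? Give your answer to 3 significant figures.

3.29 molecules per cell

Over Δt = 674 − 68.2 = 605.8 minutes, the level fell by a factor of 151/8.18 ≈ 18.46.
n = log₂(18.46) ≈ 4.2063 half-lives, so t½ = 605.8/4.2063 ≈ 144.02 minutes.
From t = 674 to t = 863: 8.18 × (1/2)^((863−674)/144.02) ≈ 3.2939 molecules per cell.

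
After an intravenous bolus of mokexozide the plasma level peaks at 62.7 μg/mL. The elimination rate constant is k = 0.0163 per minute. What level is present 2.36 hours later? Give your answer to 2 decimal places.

t½ = ln 2 / k = 0.69315 / 0.0163 ≈ 42.524 minutes.
Convert the elapsed time: 2.36 hours = 141.6 minutes.
Number of half-lives: n = 141.6/42.524 ≈ 3.3299.
Remaining = 62.7 × (1/2)^3.3299 = 62.7 × 0.099452 ≈ 6.2356 μg/mL.

6.24 μg/mL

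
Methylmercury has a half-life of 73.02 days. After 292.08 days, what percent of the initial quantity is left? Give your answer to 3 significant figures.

6.25%

n = 292.08/73.02 ≈ 4 half-lives.
Fraction remaining = (1/2)^4 ≈ 0.0625, i.e. 6.25%.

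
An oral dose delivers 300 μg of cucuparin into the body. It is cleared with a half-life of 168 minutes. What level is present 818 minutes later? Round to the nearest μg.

Number of half-lives: n = 818/168 ≈ 4.869.
Remaining = 300 × (1/2)^4.869 = 300 × 0.034219 ≈ 10.266 μg.

10 μg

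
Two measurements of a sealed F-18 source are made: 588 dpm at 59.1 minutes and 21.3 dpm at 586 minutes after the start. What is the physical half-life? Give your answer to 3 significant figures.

110 minutes

Over Δt = 586 − 59.1 = 526.9 minutes, the level fell by a factor of 588/21.3 ≈ 27.606.
n = log₂(27.606) ≈ 4.7869 half-lives, so t½ = 526.9/4.7869 ≈ 110.07 minutes.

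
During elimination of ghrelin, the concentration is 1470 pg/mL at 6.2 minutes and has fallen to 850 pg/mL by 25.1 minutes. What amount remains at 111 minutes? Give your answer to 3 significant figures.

Over Δt = 25.1 − 6.2 = 18.9 minutes, the level fell by a factor of 1470/850 ≈ 1.7294.
n = log₂(1.7294) ≈ 0.79028 half-lives, so t½ = 18.9/0.79028 ≈ 23.916 minutes.
From t = 25.1 to t = 111: 850 × (1/2)^((111−25.1)/23.916) ≈ 70.498 pg/mL.

70.5 pg/mL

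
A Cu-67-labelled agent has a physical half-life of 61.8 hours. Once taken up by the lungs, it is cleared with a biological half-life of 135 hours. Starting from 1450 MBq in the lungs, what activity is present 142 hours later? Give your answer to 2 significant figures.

140 MBq

1/t_eff = 1/t_phys + 1/t_biol = 1/61.8 + 1/135 = 0.023589 per hour.
t_eff = 61.8 × 135 / (61.8 + 135) ≈ 42.393 hours.
Remaining = 1450 × (1/2)^(142/42.393) = 1450 × (1/2)^3.3496 ≈ 142.25 MBq.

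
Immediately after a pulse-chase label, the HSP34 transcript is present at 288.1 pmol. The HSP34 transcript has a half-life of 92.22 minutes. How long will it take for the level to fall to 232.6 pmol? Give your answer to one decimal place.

Fraction remaining = 232.6/288.1 ≈ 0.80736.
n = log₂(288.1/232.6) = ln(1.2386)/ln 2 ≈ 0.30872 half-lives.
t = n × t½ = 0.30872 × 92.22 ≈ 28.47 minutes.

28.5 minutes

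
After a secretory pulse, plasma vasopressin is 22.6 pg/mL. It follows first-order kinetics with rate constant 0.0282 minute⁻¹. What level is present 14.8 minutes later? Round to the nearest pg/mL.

t½ = ln 2 / λ = 0.69315 / 0.0282 ≈ 24.58 minutes.
Number of half-lives: n = 14.8/24.58 ≈ 0.60212.
Remaining = 22.6 × (1/2)^0.60212 = 22.6 × 0.65878 ≈ 14.889 pg/mL.

15 pg/mL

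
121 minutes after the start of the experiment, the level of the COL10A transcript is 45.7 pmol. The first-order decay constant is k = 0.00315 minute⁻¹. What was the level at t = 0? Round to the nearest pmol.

67 pmol

t½ = ln 2 / k = 0.69315 / 0.00315 ≈ 220.05 minutes.
Number of half-lives elapsed: n = 121/220.05 ≈ 0.54988.
A₀ = A × 2^n = 45.7 × 2^0.54988 = 45.7 × 1.464 ≈ 66.903 pmol.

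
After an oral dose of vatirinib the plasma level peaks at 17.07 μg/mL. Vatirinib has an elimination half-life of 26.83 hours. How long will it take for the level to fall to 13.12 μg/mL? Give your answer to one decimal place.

Fraction remaining = 13.12/17.07 ≈ 0.7686.
n = log₂(17.07/13.12) = ln(1.3011)/ln 2 ≈ 0.3797 half-lives.
t = n × t½ = 0.3797 × 26.83 ≈ 10.187 hours.

10.2 hours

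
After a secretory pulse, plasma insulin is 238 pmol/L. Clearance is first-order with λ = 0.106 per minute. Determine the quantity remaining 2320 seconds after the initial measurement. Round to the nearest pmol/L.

t½ = ln 2 / λ = 0.69315 / 0.106 ≈ 6.5391 minutes.
Convert the elapsed time: 2320 seconds = 38.6667 minutes.
Number of half-lives: n = 38.6667/6.5391 ≈ 5.9131.
Remaining = 238 × (1/2)^5.9131 = 238 × 0.016595 ≈ 3.9496 pmol/L.

4 pmol/L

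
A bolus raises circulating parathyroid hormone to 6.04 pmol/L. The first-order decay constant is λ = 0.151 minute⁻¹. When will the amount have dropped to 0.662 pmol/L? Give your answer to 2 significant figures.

t½ = ln 2 / λ = 0.69315 / 0.151 ≈ 4.5904 minutes.
Fraction remaining = 0.662/6.04 ≈ 0.1096.
n = log₂(6.04/0.662) = ln(9.1239)/ln 2 ≈ 3.1896 half-lives.
t = n × t½ = 3.1896 × 4.5904 ≈ 14.642 minutes.

15 minutes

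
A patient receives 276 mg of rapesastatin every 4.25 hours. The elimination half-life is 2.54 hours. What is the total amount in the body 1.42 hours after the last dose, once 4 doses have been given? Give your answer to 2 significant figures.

270 mg

The 4 doses were given 14.17, 9.92, 5.67, 1.42 hours ago.
Total = 276·(1/2)^(14.17/2.54) + 276·(1/2)^(9.92/2.54) + 276·(1/2)^(5.67/2.54) + 276·(1/2)^(1.42/2.54)
      = 5.7749 + 18.418 + 58.739 + 187.33 ≈ 270.27 mg.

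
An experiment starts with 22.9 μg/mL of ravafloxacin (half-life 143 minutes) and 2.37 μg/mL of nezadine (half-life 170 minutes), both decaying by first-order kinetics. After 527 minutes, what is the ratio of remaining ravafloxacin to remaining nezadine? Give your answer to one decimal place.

ravafloxacin: 22.9 × (1/2)^(527/143) = 22.9 × (1/2)^3.6853 ≈ 1.7801 μg/mL.
nezadine: 2.37 × (1/2)^(527/170) = 2.37 × (1/2)^3.1 ≈ 0.27641 μg/mL.
Ratio ≈ 1.7801 / 0.27641 ≈ 6.4401.

6.4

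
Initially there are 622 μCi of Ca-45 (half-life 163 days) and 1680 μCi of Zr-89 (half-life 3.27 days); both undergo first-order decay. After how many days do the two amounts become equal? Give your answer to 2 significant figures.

4.8 days

Set 622·(1/2)^(t/163) = 1680·(1/2)^(t/3.27).
Taking log₂: log₂(622/1680) = t·(1/163 − 1/3.27).
log₂(0.37024) = -1.4335; 1/163 − 1/3.27 = -0.29968.
t = -1.4335 / -0.29968 ≈ 4.7834 days.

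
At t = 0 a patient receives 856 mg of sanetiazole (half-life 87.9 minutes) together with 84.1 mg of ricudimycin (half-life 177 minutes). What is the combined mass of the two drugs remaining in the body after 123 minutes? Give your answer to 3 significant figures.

376 mg

sanetiazole: 856 × (1/2)^(123/87.9) = 856 × (1/2)^1.3993 ≈ 324.52 mg.
ricudimycin: 84.1 × (1/2)^(123/177) = 84.1 × (1/2)^0.69492 ≈ 51.952 mg.
Total = 324.52 + 51.952 ≈ 376.47 mg.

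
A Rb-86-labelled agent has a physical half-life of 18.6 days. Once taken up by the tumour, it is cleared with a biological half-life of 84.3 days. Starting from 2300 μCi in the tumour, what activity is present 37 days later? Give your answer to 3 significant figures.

427 μCi

1/t_eff = 1/t_phys + 1/t_biol = 1/18.6 + 1/84.3 = 0.065626 per day.
t_eff = 18.6 × 84.3 / (18.6 + 84.3) ≈ 15.238 days.
Remaining = 2300 × (1/2)^(37/15.238) = 2300 × (1/2)^2.4282 ≈ 427.35 μCi.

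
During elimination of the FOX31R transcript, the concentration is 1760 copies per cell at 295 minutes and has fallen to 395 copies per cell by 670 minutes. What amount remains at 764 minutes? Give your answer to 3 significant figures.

272 copies per cell

Over Δt = 670 − 295 = 375 minutes, the level fell by a factor of 1760/395 ≈ 4.4557.
n = log₂(4.4557) ≈ 2.1557 half-lives, so t½ = 375/2.1557 ≈ 173.96 minutes.
From t = 670 to t = 764: 395 × (1/2)^((764−670)/173.96) ≈ 271.6 copies per cell.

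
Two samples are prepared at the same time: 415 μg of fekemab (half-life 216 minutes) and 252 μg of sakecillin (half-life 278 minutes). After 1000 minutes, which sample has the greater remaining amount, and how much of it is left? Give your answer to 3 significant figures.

fekemab: 415 × (1/2)^4.6296 ≈ 16.765 μg.
sakecillin: 252 × (1/2)^3.5971 ≈ 20.824 μg.
Sakecillin has more remaining, at ≈ 20.824 μg.

sakecillin, 20.8 μg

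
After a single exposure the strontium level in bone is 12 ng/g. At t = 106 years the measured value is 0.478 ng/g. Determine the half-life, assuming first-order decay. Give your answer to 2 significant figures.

A/A₀ = 0.478/12 ≈ 0.039833.
n = log₂(25.105) ≈ 4.6499 half-lives elapsed in 106 years.
t½ = 106/4.6499 ≈ 22.796 years.

23 years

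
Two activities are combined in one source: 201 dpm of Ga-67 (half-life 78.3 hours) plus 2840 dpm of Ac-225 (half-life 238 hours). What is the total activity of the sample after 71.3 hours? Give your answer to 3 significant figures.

Ga-67: 201 × (1/2)^(71.3/78.3) = 201 × (1/2)^0.9106 ≈ 106.92 dpm.
Ac-225: 2840 × (1/2)^(71.3/238) = 2840 × (1/2)^0.29958 ≈ 2307.5 dpm.
Total = 106.92 + 2307.5 ≈ 2414.4 dpm.

2410 dpm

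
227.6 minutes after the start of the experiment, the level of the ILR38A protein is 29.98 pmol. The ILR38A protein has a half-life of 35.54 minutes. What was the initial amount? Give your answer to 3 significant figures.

Number of half-lives elapsed: n = 227.6/35.54 ≈ 6.4041.
A₀ = A × 2^n = 29.98 × 2^6.4041 = 29.98 × 84.686 ≈ 2538.9 pmol.

2540 pmol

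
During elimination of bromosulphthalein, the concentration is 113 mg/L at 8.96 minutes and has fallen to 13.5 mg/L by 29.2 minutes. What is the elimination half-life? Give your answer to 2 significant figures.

6.6 minutes

Over Δt = 29.2 − 8.96 = 20.24 minutes, the level fell by a factor of 113/13.5 ≈ 8.3704.
n = log₂(8.3704) ≈ 3.0653 half-lives, so t½ = 20.24/3.0653 ≈ 6.603 minutes.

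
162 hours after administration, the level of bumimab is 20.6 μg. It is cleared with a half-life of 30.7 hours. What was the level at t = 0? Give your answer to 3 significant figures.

799 μg

Number of half-lives elapsed: n = 162/30.7 ≈ 5.2769.
A₀ = A × 2^n = 20.6 × 2^5.2769 = 20.6 × 38.77 ≈ 798.66 μg.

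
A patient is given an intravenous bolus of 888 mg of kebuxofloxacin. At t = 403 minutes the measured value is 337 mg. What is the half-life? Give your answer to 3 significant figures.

288 minutes

A/A₀ = 337/888 ≈ 0.3795.
n = log₂(2.635) ≈ 1.3978 half-lives elapsed in 403 minutes.
t½ = 403/1.3978 ≈ 288.31 minutes.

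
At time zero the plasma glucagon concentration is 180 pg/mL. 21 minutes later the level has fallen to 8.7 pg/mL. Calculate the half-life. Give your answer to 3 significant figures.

A/A₀ = 8.7/180 ≈ 0.048333.
n = log₂(20.69) ≈ 4.3708 half-lives elapsed in 21 minutes.
t½ = 21/4.3708 ≈ 4.8046 minutes.

4.80 minutes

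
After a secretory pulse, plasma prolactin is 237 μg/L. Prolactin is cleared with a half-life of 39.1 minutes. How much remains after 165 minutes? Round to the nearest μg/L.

13 μg/L

Number of half-lives: n = 165/39.1 ≈ 4.2199.
Remaining = 237 × (1/2)^4.2199 = 237 × 0.053662 ≈ 12.718 μg/L.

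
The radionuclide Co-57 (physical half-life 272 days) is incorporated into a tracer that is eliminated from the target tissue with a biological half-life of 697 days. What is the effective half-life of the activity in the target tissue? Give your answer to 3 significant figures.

1/t_eff = 1/t_phys + 1/t_biol = 1/272 + 1/697 = 0.0051112 per day.
t_eff = 272 × 697 / (272 + 697) ≈ 195.65 days.

196 days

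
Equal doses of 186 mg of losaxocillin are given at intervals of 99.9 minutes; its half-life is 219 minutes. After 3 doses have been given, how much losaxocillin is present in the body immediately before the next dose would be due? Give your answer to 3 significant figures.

306 mg

The 3 doses were given 299.7, 199.8, 99.9 minutes ago.
Total = 186·(1/2)^(299.7/219) + 186·(1/2)^(199.8/219) + 186·(1/2)^(99.9/219)
      = 72.037 + 98.827 + 135.58 ≈ 306.44 mg.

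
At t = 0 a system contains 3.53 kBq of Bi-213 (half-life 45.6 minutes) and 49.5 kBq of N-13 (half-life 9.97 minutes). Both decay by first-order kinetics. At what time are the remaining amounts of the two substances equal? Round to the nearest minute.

49 minutes

Set 3.53·(1/2)^(t/45.6) = 49.5·(1/2)^(t/9.97).
Taking log₂: log₂(3.53/49.5) = t·(1/45.6 − 1/9.97).
log₂(0.071313) = -3.8097; 1/45.6 − 1/9.97 = -0.078371.
t = -3.8097 / -0.078371 ≈ 48.611 minutes.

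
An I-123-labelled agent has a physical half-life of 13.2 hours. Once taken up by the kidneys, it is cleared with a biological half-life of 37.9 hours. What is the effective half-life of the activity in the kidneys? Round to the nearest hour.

10 hours

1/t_eff = 1/t_phys + 1/t_biol = 1/13.2 + 1/37.9 = 0.10214 per hour.
t_eff = 13.2 × 37.9 / (13.2 + 37.9) ≈ 9.7902 hours.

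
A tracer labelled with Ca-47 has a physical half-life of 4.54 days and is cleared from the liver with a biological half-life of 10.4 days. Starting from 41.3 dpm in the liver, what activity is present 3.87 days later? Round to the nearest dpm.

18 dpm

1/t_eff = 1/t_phys + 1/t_biol = 1/4.54 + 1/10.4 = 0.31642 per day.
t_eff = 4.54 × 10.4 / (4.54 + 10.4) ≈ 3.1604 days.
Remaining = 41.3 × (1/2)^(3.87/3.1604) = 41.3 × (1/2)^1.2245 ≈ 17.674 dpm.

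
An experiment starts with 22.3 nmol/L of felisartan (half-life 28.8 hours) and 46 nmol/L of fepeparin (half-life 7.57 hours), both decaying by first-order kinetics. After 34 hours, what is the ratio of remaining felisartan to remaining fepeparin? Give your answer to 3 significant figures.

4.81

felisartan: 22.3 × (1/2)^(34/28.8) = 22.3 × (1/2)^1.1806 ≈ 9.8383 nmol/L.
fepeparin: 46 × (1/2)^(34/7.57) = 46 × (1/2)^4.4914 ≈ 2.0451 nmol/L.
Ratio ≈ 9.8383 / 2.0451 ≈ 4.8108.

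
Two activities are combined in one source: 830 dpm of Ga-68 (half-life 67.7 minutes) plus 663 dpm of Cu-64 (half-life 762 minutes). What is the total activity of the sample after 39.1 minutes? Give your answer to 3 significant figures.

Ga-68: 830 × (1/2)^(39.1/67.7) = 830 × (1/2)^0.57755 ≈ 556.18 dpm.
Cu-64: 663 × (1/2)^(39.1/762) = 663 × (1/2)^0.051312 ≈ 639.83 dpm.
Total = 556.18 + 639.83 ≈ 1196 dpm.

1200 dpm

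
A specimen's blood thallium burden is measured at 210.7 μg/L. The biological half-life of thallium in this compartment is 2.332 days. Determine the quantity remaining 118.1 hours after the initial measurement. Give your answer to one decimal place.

48.8 μg/L

Convert the elapsed time: 118.1 hours = 4.92083 days.
Number of half-lives: n = 4.92083/2.332 ≈ 2.1101.
Remaining = 210.7 × (1/2)^2.1101 = 210.7 × 0.23163 ≈ 48.803 μg/L.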